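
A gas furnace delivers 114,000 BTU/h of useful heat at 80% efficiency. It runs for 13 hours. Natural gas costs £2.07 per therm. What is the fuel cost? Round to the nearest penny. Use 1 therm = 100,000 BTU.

Heat delivered = 114,000 BTU/h × 13 h = 1,482,000 BTU
Gas input = 1,482,000 / 0.80 = 1,852,500 BTU
= 1,852,500 / 100,000 = 18.52 therm
Cost = 18.52 × £2.07/therm = £38.35

£38.35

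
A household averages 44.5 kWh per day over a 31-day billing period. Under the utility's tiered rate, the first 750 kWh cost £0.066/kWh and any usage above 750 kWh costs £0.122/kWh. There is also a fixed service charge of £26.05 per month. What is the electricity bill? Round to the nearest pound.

Usage = 44.5 kWh/day × 31 days = 1379.5 kWh
First 750 kWh × £0.066 = £49.50
Remaining 629.5 kWh × £0.122 = £76.80
Energy charge = £126.30; + service £26.05 = £152.35 ≈ £152

£152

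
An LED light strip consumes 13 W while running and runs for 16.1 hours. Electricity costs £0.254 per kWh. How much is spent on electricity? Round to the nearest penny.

£0.05

Energy = 13 W × 16.1 h = 209 Wh = 0.2093 kWh
Cost = 0.2093 kWh × £0.254/kWh = £0.05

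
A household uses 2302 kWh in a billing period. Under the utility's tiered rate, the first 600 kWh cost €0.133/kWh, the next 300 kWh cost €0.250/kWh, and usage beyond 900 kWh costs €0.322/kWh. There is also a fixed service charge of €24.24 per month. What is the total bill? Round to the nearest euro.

€630

First 600 kWh × €0.133 = €79.80
Next 300 kWh × €0.250 = €75.00
Remaining 1402 kWh × €0.322 = €451.44
Energy charge = €606.24; + service €24.24 = €630.48 ≈ €630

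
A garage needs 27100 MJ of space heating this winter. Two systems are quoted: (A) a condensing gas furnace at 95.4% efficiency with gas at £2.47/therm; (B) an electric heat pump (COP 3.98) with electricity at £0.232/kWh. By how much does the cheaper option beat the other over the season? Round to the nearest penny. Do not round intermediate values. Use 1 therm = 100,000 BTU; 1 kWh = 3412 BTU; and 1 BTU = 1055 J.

£226.22

Heat load = 27100 MJ = 27,100,000,000 J / 1055 = 25,687,204 BTU
Gas: input = 25,687,204 / 0.954 = 26,925,790 BTU = 269.3 therm → 269.3 × £2.47 = £665.07
Heat pump: 25,687,204 BTU / 3412 = 7,528 kWh heat; / 3.98 = 1,892 kWh in → × £0.232 = £438.85
Difference = |£665.07 − £438.85| = £226.22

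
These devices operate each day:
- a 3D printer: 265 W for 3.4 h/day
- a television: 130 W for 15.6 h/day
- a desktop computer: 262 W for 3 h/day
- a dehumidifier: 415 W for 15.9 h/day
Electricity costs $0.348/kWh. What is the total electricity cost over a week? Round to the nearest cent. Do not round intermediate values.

$25.12

3D printer: 265 W × 3.4 h × 7 d = 6,307 Wh = 6.307 kWh
television: 130 W × 15.6 h × 7 d = 14,196 Wh = 14.2 kWh
desktop computer: 262 W × 3 h × 7 d = 5,502 Wh = 5.502 kWh
dehumidifier: 415 W × 15.9 h × 7 d = 46,190 Wh = 46.19 kWh
Total energy = 6.307 + 14.2 + 5.502 + 46.19 = 72.19 kWh
Cost = 72.19 kWh × $0.348 = $25.12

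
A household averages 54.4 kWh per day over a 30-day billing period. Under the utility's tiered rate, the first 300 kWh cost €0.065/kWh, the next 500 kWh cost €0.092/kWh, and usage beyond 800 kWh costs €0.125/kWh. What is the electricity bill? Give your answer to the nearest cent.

€169.50

Usage = 54.4 kWh/day × 30 days = 1632 kWh
First 300 kWh × €0.065 = €19.50
Next 500 kWh × €0.092 = €46.00
Remaining 832 kWh × €0.125 = €104.00
Total = €169.50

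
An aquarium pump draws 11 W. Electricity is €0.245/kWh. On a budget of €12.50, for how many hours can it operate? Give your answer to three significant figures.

Energy budget = €12.50 / €0.245 per kWh = 51.02 kWh = 51,020 Wh
Runtime = 51,020 Wh / 11 W = 4,638 h

4640 h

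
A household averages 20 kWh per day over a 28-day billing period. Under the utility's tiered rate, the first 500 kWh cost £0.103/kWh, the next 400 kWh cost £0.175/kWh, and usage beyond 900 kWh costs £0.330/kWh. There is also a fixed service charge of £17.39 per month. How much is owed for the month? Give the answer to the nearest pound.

£79

Usage = 20 kWh/day × 28 days = 560 kWh
First 500 kWh × £0.103 = £51.50
Next 60 kWh × £0.175 = £10.50
Remaining tier: 0 kWh (not reached)
Energy charge = £62.00; + service £17.39 = £79.39 ≈ £79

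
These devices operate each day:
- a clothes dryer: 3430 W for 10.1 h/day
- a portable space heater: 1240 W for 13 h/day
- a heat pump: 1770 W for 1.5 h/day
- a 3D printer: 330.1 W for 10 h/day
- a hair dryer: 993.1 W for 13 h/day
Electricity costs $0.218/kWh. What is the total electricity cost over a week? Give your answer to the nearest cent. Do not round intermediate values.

clothes dryer: 3430 W × 10.1 h × 7 d = 242,501 Wh = 242.5 kWh
portable space heater: 1240 W × 13 h × 7 d = 112,840 Wh = 112.8 kWh
heat pump: 1770 W × 1.5 h × 7 d = 18,585 Wh = 18.59 kWh
3D printer: 330.1 W × 10 h × 7 d = 23,107 Wh = 23.11 kWh
hair dryer: 993.1 W × 13 h × 7 d = 90,372 Wh = 90.37 kWh
Total energy = 242.5 + 112.8 + 18.59 + 23.11 + 90.37 = 487.4 kWh
Cost = 487.4 kWh × $0.218 = $106.25

$106.25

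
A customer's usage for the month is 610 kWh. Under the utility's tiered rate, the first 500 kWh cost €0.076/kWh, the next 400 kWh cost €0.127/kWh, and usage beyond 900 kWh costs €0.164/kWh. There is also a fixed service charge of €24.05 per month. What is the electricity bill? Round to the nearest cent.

€76.02

First 500 kWh × €0.076 = €38.00
Next 110 kWh × €0.127 = €13.97
Remaining tier: 0 kWh (not reached)
Energy charge = €51.97; + service €24.05 = €76.02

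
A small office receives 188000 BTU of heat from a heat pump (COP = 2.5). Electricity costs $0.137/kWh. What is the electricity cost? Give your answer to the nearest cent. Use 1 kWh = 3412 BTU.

Heat delivered = 188,000 BTU / 3412 = 55.1 kWh
Electrical input = 55.1 kWh / 2.5 = 22.04 kWh
Cost = 22.04 × $0.137/kWh = $3.02

$3.02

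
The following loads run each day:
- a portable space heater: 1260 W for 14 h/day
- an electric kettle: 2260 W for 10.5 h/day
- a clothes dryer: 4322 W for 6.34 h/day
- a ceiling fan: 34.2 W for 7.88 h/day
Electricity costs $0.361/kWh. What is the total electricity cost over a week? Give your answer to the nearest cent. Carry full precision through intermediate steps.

$174.47

portable space heater: 1260 W × 14 h × 7 d = 123,480 Wh = 123.5 kWh
electric kettle: 2260 W × 10.5 h × 7 d = 166,110 Wh = 166.1 kWh
clothes dryer: 4322 W × 6.34 h × 7 d = 191,810 Wh = 191.8 kWh
ceiling fan: 34.2 W × 7.88 h × 7 d = 1,886 Wh = 1.886 kWh
Total energy = 123.5 + 166.1 + 191.8 + 1.886 = 483.3 kWh
Cost = 483.3 kWh × $0.361 = $174.47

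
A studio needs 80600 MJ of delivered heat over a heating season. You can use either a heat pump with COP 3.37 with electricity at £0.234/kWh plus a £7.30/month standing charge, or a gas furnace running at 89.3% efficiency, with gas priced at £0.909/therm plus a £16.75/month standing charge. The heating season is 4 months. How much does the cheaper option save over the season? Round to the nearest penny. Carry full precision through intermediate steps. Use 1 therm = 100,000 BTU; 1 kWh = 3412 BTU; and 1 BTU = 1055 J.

Heat load = 80600 MJ = 80,600,000,000 J / 1055 = 76,398,104 BTU
Gas: input = 76,398,104 / 0.893 = 85,552,188 BTU = 855.5 therm → 855.5 × £0.909 = £777.67; + 4 × £16.75 standing = £844.67
Heat pump: 76,398,104 BTU / 3412 = 22,390 kWh heat; / 3.37 = 6,644 kWh in → × £0.234 = £1,554.75; + 4 × £7.30 standing = £1,583.95
Difference = |£844.67 − £1,583.95| = £739.28

£739.28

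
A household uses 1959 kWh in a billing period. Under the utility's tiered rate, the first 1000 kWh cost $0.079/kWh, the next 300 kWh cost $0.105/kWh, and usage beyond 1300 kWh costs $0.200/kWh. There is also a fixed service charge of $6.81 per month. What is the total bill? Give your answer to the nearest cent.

$249.11

First 1000 kWh × $0.079 = $79.00
Next 300 kWh × $0.105 = $31.50
Remaining 659 kWh × $0.200 = $131.80
Energy charge = $242.30; + service $6.81 = $249.11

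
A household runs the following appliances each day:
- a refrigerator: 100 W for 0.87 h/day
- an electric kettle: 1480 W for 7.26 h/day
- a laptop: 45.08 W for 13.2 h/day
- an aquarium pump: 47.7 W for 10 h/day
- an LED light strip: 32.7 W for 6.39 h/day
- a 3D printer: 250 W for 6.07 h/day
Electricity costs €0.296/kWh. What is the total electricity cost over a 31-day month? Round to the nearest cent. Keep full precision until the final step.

€125.07

refrigerator: 100 W × 0.87 h × 31 d = 2,697 Wh = 2.697 kWh
electric kettle: 1480 W × 7.26 h × 31 d = 333,089 Wh = 333.1 kWh
laptop: 45.08 W × 13.2 h × 31 d = 18,447 Wh = 18.45 kWh
aquarium pump: 47.7 W × 10 h × 31 d = 14,787 Wh = 14.79 kWh
LED light strip: 32.7 W × 6.39 h × 31 d = 6,478 Wh = 6.478 kWh
3D printer: 250 W × 6.07 h × 31 d = 47,042 Wh = 47.04 kWh
Total energy = 2.697 + 333.1 + 18.45 + 14.79 + 6.478 + 47.04 = 422.5 kWh
Cost = 422.5 kWh × €0.296 = €125.07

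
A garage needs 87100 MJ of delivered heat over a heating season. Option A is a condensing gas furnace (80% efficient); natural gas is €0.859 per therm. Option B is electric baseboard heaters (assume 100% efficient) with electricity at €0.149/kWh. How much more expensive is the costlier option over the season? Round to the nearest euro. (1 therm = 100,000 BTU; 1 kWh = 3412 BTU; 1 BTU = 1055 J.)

Heat load = 87100 MJ = 87,100,000,000 J / 1055 = 82,559,242 BTU
Gas: input = 82,559,242 / 0.80 = 103,199,052 BTU = 1,032 therm → 1,032 × €0.859 = €886.48
Electric: 82,559,242 BTU / 3412 = 24,200 kWh → × €0.149 = €3,605.31
Difference = |€886.48 − €3,605.31| = €2,718.83 ≈ €2719

€2719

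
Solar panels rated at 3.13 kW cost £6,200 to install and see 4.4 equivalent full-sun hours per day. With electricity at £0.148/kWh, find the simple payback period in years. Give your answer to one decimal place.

8.3 years

Daily generation = 3.13 kW × 4.4 h = 13.77 kWh
Annual generation = 13.77 × 365 = 5026.8 kWh
Annual savings = 5026.8 × £0.148 = £743.96
Payback = £6,200 / £743.96 = 8.33 years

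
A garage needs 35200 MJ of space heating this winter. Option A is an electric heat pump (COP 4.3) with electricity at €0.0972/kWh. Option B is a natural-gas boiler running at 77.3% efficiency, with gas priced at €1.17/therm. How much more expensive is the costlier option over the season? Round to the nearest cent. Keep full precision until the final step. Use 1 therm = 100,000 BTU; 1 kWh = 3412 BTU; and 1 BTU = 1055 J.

Heat load = 35200 MJ = 35,200,000,000 J / 1055 = 33,364,929 BTU
Gas: input = 33,364,929 / 0.773 = 43,162,909 BTU = 431.6 therm → 431.6 × €1.17 = €505.01
Heat pump: 33,364,929 BTU / 3412 = 9,779 kWh heat; / 4.3 = 2,274 kWh in → × €0.0972 = €221.04
Difference = |€505.01 − €221.04| = €283.96

€283.96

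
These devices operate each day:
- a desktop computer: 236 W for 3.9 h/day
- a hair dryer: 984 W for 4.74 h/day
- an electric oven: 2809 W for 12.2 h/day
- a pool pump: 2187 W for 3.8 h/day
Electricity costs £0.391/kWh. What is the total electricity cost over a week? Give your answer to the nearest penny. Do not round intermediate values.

desktop computer: 236 W × 3.9 h × 7 d = 6,443 Wh = 6.443 kWh
hair dryer: 984 W × 4.74 h × 7 d = 32,649 Wh = 32.65 kWh
electric oven: 2809 W × 12.2 h × 7 d = 239,889 Wh = 239.9 kWh
pool pump: 2187 W × 3.8 h × 7 d = 58,174 Wh = 58.17 kWh
Total energy = 6.443 + 32.65 + 239.9 + 58.17 = 337.2 kWh
Cost = 337.2 kWh × £0.391 = £131.83

£131.83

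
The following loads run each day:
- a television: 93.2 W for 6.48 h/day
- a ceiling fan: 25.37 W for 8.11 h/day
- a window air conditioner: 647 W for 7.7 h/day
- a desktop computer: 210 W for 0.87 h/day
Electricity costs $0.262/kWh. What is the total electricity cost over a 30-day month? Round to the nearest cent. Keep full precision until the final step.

$46.96

television: 93.2 W × 6.48 h × 30 d = 18,118 Wh = 18.12 kWh
ceiling fan: 25.37 W × 8.11 h × 30 d = 6,173 Wh = 6.173 kWh
window air conditioner: 647 W × 7.7 h × 30 d = 149,457 Wh = 149.5 kWh
desktop computer: 210 W × 0.87 h × 30 d = 5,481 Wh = 5.481 kWh
Total energy = 18.12 + 6.173 + 149.5 + 5.481 = 179.2 kWh
Cost = 179.2 kWh × $0.262 = $46.96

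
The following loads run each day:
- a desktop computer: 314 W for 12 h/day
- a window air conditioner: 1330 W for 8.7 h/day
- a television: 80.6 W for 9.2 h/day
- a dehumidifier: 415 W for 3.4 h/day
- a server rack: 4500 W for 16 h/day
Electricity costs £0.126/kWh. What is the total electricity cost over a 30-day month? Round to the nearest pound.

desktop computer: 314 W × 12 h × 30 d = 113,040 Wh = 113 kWh
window air conditioner: 1330 W × 8.7 h × 30 d = 347,130 Wh = 347.1 kWh
television: 80.6 W × 9.2 h × 30 d = 22,246 Wh = 22.25 kWh
dehumidifier: 415 W × 3.4 h × 30 d = 42,330 Wh = 42.33 kWh
server rack: 4500 W × 16 h × 30 d = 2,160,000 Wh = 2,160 kWh
Total energy = 113 + 347.1 + 22.25 + 42.33 + 2,160 = 2,685 kWh
Cost = 2,685 kWh × £0.126 = £338.28 ≈ £338

£338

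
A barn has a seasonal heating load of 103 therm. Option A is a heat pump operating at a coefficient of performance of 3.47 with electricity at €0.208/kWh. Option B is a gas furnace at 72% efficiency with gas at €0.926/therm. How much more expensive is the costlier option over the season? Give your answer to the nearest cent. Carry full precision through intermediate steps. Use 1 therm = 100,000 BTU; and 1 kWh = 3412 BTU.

Heat load = 103 therm × 100,000 = 10,300,000 BTU
Gas: input = 10,300,000 / 0.72 = 14,305,556 BTU = 143.1 therm → 143.1 × €0.926 = €132.47
Heat pump: 10,300,000 BTU / 3412 = 3,019 kWh heat; / 3.47 = 870 kWh in → × €0.208 = €180.95
Difference = |€132.47 − €180.95| = €48.48

€48.48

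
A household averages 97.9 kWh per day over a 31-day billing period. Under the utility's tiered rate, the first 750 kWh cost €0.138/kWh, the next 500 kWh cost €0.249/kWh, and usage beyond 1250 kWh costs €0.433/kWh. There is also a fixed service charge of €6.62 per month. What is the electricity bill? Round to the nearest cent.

Usage = 97.9 kWh/day × 31 days = 3034.9 kWh
First 750 kWh × €0.138 = €103.50
Next 500 kWh × €0.249 = €124.50
Remaining 1784.9 kWh × €0.433 = €772.86
Energy charge = €1,000.86; + service €6.62 = €1,007.48

€1007.48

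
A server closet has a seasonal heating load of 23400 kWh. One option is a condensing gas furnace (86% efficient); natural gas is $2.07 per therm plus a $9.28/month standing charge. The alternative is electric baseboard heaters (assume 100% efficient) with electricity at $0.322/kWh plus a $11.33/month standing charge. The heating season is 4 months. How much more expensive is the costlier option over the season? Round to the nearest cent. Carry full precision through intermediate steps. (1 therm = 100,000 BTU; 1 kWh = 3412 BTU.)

Heat load = 23400 kWh × 3412 = 79,840,800 BTU
Gas: input = 79,840,800 / 0.86 = 92,838,140 BTU = 928.4 therm → 928.4 × $2.07 = $1,921.75; + 4 × $9.28 standing = $1,958.87
Electric: 79,840,800 BTU / 3412 = 23,400 kWh → × $0.322 = $7,534.80; + 4 × $11.33 standing = $7,580.12
Difference = |$1,958.87 − $7,580.12| = $5,621.25

$5621.25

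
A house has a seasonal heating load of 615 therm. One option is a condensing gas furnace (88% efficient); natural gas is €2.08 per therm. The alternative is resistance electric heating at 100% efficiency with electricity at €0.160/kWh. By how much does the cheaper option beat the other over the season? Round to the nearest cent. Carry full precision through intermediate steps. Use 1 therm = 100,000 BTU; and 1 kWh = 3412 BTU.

Heat load = 615 therm × 100,000 = 61,500,000 BTU
Gas: input = 61,500,000 / 0.88 = 69,886,364 BTU = 698.9 therm → 698.9 × €2.08 = €1,453.64
Electric: 61,500,000 BTU / 3412 = 18,020 kWh → × €0.160 = €2,883.94
Difference = |€1,453.64 − €2,883.94| = €1,430.30

€1430.30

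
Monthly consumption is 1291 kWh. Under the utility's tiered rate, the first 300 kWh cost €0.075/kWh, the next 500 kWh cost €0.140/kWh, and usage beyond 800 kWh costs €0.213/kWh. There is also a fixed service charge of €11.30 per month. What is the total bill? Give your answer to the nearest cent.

First 300 kWh × €0.075 = €22.50
Next 500 kWh × €0.140 = €70.00
Remaining 491 kWh × €0.213 = €104.58
Energy charge = €197.08; + service €11.30 = €208.38

€208.38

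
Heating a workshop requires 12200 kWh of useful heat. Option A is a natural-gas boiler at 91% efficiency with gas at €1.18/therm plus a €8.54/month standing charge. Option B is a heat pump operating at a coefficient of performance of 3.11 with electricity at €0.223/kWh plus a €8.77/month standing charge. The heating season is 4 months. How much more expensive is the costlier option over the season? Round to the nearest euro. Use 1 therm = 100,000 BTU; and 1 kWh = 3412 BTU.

Heat load = 12200 kWh × 3412 = 41,626,400 BTU
Gas: input = 41,626,400 / 0.91 = 45,743,297 BTU = 457.4 therm → 457.4 × €1.18 = €539.77; + 4 × €8.54 standing = €573.93
Heat pump: 41,626,400 BTU / 3412 = 12,200 kWh heat; / 3.11 = 3,923 kWh in → × €0.223 = €874.79; + 4 × €8.77 standing = €909.87
Difference = |€573.93 − €909.87| = €335.94 ≈ €336

€336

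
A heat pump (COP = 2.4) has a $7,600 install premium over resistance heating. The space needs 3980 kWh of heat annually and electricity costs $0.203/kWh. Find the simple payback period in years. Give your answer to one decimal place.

Resistance: 3980 kWh × $0.203 = $807.94/yr
Heat pump: 3980 / 2.4 = 1658 kWh in → × $0.203 = $336.64/yr
Annual savings = $471.30
Payback = $7,600 / $471.30 = 16.1 years

16.1 years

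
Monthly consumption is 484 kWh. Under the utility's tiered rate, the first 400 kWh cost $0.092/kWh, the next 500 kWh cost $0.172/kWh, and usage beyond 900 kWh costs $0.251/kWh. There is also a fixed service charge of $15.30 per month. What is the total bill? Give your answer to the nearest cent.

$66.55

First 400 kWh × $0.092 = $36.80
Next 84 kWh × $0.172 = $14.45
Remaining tier: 0 kWh (not reached)
Energy charge = $51.25; + service $15.30 = $66.55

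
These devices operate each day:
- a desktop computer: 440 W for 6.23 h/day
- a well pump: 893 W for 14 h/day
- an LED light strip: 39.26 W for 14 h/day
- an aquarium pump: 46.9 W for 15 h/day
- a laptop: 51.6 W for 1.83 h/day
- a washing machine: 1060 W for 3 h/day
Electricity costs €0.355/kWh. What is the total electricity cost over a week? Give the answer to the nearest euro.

desktop computer: 440 W × 6.23 h × 7 d = 19,188 Wh = 19.19 kWh
well pump: 893 W × 14 h × 7 d = 87,514 Wh = 87.51 kWh
LED light strip: 39.26 W × 14 h × 7 d = 3,847 Wh = 3.847 kWh
aquarium pump: 46.9 W × 15 h × 7 d = 4,924 Wh = 4.925 kWh
laptop: 51.6 W × 1.83 h × 7 d = 661 Wh = 0.661 kWh
washing machine: 1060 W × 3 h × 7 d = 22,260 Wh = 22.26 kWh
Total energy = 19.19 + 87.51 + 3.847 + 4.925 + 0.661 + 22.26 = 138.4 kWh
Cost = 138.4 kWh × €0.355 = €49.13 ≈ €49

€49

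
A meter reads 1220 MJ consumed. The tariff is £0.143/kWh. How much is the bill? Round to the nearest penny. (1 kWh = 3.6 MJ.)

£48.46

1220 MJ × (0.27778 kWh/MJ) = 338.9 kWh
Cost = 338.9 kWh × £0.143/kWh = £48.46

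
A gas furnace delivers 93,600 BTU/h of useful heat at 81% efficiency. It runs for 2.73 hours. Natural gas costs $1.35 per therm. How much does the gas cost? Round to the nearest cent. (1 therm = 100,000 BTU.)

$4.26

Heat delivered = 93,600 BTU/h × 2.73 h = 255,528 BTU
Gas input = 255,528 / 0.81 = 315,467 BTU
= 315,467 / 100,000 = 3.155 therm
Cost = 3.155 × $1.35/therm = $4.26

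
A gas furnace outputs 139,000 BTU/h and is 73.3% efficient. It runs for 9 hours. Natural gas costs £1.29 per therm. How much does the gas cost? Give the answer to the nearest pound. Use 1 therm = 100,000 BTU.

Heat delivered = 139,000 BTU/h × 9 h = 1,251,000 BTU
Gas input = 1,251,000 / 0.733 = 1,706,685 BTU
= 1,706,685 / 100,000 = 17.07 therm
Cost = 17.07 × £1.29/therm = £22.02 ≈ £22

£22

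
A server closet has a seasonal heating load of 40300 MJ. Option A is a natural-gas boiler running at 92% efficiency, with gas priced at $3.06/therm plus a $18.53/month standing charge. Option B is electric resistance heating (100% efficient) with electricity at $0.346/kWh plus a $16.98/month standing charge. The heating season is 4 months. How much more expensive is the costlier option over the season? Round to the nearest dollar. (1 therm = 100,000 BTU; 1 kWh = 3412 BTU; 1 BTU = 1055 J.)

$2597

Heat load = 40300 MJ = 40,300,000,000 J / 1055 = 38,199,052 BTU
Gas: input = 38,199,052 / 0.920 = 41,520,709 BTU = 415.2 therm → 415.2 × $3.06 = $1,270.53; + 4 × $18.53 standing = $1,344.65
Electric: 38,199,052 BTU / 3412 = 11,200 kWh → × $0.346 = $3,873.64; + 4 × $16.98 standing = $3,941.56
Difference = |$1,344.65 − $3,941.56| = $2,596.91 ≈ $2597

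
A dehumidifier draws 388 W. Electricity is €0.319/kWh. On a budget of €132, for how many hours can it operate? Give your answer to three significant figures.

Energy budget = €132 / €0.319 per kWh = 413.8 kWh = 413,793 Wh
Runtime = 413,793 Wh / 388 W = 1,066 h

1070 h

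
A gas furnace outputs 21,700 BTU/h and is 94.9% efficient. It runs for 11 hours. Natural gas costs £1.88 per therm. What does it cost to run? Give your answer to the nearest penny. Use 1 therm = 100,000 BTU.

Heat delivered = 21,700 BTU/h × 11 h = 238,700 BTU
Gas input = 238,700 / 0.949 = 251,528 BTU
= 251,528 / 100,000 = 2.515 therm
Cost = 2.515 × £1.88/therm = £4.73

£4.73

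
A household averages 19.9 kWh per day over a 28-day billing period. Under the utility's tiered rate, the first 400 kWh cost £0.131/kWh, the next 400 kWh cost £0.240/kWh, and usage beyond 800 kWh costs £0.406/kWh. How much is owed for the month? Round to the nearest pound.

£90

Usage = 19.9 kWh/day × 28 days = 557.2 kWh
First 400 kWh × £0.131 = £52.40
Next 157.2 kWh × £0.240 = £37.73
Remaining tier: 0 kWh (not reached)
Total = £90.13 ≈ £90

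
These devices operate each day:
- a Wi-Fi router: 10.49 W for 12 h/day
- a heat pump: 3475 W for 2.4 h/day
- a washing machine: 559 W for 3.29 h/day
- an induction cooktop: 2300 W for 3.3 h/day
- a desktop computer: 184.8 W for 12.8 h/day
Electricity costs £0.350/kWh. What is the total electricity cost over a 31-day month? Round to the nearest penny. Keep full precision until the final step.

£219.83

Wi-Fi router: 10.49 W × 12 h × 31 d = 3,902 Wh = 3.902 kWh
heat pump: 3475 W × 2.4 h × 31 d = 258,540 Wh = 258.5 kWh
washing machine: 559 W × 3.29 h × 31 d = 57,012 Wh = 57.01 kWh
induction cooktop: 2300 W × 3.3 h × 31 d = 235,290 Wh = 235.3 kWh
desktop computer: 184.8 W × 12.8 h × 31 d = 73,329 Wh = 73.33 kWh
Total energy = 3.902 + 258.5 + 57.01 + 235.3 + 73.33 = 628.1 kWh
Cost = 628.1 kWh × £0.350 = £219.83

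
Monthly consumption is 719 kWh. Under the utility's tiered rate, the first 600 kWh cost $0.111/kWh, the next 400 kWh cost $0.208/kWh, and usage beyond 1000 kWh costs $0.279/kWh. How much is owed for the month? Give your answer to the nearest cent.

$91.35

First 600 kWh × $0.111 = $66.60
Next 119 kWh × $0.208 = $24.75
Remaining tier: 0 kWh (not reached)
Total = $91.35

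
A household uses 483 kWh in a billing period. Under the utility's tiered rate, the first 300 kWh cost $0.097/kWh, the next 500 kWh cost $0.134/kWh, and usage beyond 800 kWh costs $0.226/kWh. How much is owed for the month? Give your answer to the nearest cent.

First 300 kWh × $0.097 = $29.10
Next 183 kWh × $0.134 = $24.52
Remaining tier: 0 kWh (not reached)
Total = $53.62

$53.62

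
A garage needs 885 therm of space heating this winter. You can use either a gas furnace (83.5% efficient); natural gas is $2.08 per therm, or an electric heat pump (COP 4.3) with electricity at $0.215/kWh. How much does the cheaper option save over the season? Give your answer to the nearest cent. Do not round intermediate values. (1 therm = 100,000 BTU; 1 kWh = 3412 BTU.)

Heat load = 885 therm × 100,000 = 88,500,000 BTU
Gas: input = 88,500,000 / 0.835 = 105,988,024 BTU = 1,060 therm → 1,060 × $2.08 = $2,204.55
Heat pump: 88,500,000 BTU / 3412 = 25,940 kWh heat; / 4.3 = 6,032 kWh in → × $0.215 = $1,296.89
Difference = |$2,204.55 − $1,296.89| = $907.66

$907.66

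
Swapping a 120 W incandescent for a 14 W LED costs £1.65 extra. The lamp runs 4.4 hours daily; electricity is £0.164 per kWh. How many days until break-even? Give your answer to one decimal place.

21.6 days

Power saved = 120 − 14 = 106 W
Daily energy saved = 106 W × 4.4 h = 466.4 Wh = 0.4664 kWh
Daily savings = 0.4664 × £0.164 = £0.0765
Payback = £1.65 / £0.0765 per day = 21.57 days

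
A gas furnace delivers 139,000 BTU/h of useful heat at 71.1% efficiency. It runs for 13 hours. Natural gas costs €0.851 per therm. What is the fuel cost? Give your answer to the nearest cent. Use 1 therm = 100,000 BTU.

Heat delivered = 139,000 BTU/h × 13 h = 1,807,000 BTU
Gas input = 1,807,000 / 0.711 = 2,541,491 BTU
= 2,541,491 / 100,000 = 25.41 therm
Cost = 25.41 × €0.851/therm = €21.63

€21.63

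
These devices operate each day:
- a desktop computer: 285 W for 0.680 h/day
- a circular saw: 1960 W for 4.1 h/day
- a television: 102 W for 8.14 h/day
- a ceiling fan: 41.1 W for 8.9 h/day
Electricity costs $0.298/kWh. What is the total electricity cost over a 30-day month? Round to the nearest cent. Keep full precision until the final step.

$84.27

desktop computer: 285 W × 0.680 h × 30 d = 5,814 Wh = 5.814 kWh
circular saw: 1960 W × 4.1 h × 30 d = 241,080 Wh = 241.1 kWh
television: 102 W × 8.14 h × 30 d = 24,908 Wh = 24.91 kWh
ceiling fan: 41.1 W × 8.9 h × 30 d = 10,974 Wh = 10.97 kWh
Total energy = 5.814 + 241.1 + 24.91 + 10.97 = 282.8 kWh
Cost = 282.8 kWh × $0.298 = $84.27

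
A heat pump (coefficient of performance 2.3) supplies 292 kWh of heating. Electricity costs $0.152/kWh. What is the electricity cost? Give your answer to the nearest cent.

$19.30

Electrical input = 292 kWh / 2.3 = 127 kWh
Cost = 127 × $0.152/kWh = $19.30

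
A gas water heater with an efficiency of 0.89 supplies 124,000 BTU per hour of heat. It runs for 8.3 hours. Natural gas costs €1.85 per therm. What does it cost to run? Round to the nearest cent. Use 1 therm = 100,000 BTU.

€21.39

Heat delivered = 124,000 BTU/h × 8.3 h = 1,029,200 BTU
Gas input = 1,029,200 / 0.89 = 1,156,404 BTU
= 1,156,404 / 100,000 = 11.56 therm
Cost = 11.56 × €1.85/therm = €21.39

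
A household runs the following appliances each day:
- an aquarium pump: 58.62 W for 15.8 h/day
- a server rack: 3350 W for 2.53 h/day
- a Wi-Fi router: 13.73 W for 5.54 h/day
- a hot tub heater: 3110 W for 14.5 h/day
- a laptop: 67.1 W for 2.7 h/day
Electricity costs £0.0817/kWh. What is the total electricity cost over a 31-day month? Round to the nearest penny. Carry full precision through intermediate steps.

aquarium pump: 58.62 W × 15.8 h × 31 d = 28,712 Wh = 28.71 kWh
server rack: 3350 W × 2.53 h × 31 d = 262,740 Wh = 262.7 kWh
Wi-Fi router: 13.73 W × 5.54 h × 31 d = 2,358 Wh = 2.358 kWh
hot tub heater: 3110 W × 14.5 h × 31 d = 1,397,945 Wh = 1,398 kWh
laptop: 67.1 W × 2.7 h × 31 d = 5,616 Wh = 5.616 kWh
Total energy = 28.71 + 262.7 + 2.358 + 1,398 + 5.616 = 1,697 kWh
Cost = 1,697 kWh × £0.0817 = £138.68

£138.68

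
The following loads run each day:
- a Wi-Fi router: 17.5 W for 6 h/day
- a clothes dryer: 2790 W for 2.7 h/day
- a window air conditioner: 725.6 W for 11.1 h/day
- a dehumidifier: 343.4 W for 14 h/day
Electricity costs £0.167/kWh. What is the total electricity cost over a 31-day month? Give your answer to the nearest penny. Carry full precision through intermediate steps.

£106.13

Wi-Fi router: 17.5 W × 6 h × 31 d = 3,255 Wh = 3.255 kWh
clothes dryer: 2790 W × 2.7 h × 31 d = 233,523 Wh = 233.5 kWh
window air conditioner: 725.6 W × 11.1 h × 31 d = 249,679 Wh = 249.7 kWh
dehumidifier: 343.4 W × 14 h × 31 d = 149,036 Wh = 149 kWh
Total energy = 3.255 + 233.5 + 249.7 + 149 = 635.5 kWh
Cost = 635.5 kWh × £0.167 = £106.13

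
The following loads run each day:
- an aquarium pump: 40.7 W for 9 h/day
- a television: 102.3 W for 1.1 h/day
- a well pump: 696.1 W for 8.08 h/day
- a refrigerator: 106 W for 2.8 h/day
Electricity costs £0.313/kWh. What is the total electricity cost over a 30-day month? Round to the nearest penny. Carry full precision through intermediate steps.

aquarium pump: 40.7 W × 9 h × 30 d = 10,989 Wh = 10.99 kWh
television: 102.3 W × 1.1 h × 30 d = 3,376 Wh = 3.376 kWh
well pump: 696.1 W × 8.08 h × 30 d = 168,735 Wh = 168.7 kWh
refrigerator: 106 W × 2.8 h × 30 d = 8,904 Wh = 8.904 kWh
Total energy = 10.99 + 3.376 + 168.7 + 8.904 = 192 kWh
Cost = 192 kWh × £0.313 = £60.10

£60.10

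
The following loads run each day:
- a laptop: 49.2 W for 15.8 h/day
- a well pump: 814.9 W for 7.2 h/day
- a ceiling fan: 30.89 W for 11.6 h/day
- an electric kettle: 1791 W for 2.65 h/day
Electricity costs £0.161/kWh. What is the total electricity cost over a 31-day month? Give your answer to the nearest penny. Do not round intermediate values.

laptop: 49.2 W × 15.8 h × 31 d = 24,098 Wh = 24.1 kWh
well pump: 814.9 W × 7.2 h × 31 d = 181,886 Wh = 181.9 kWh
ceiling fan: 30.89 W × 11.6 h × 31 d = 11,108 Wh = 11.11 kWh
electric kettle: 1791 W × 2.65 h × 31 d = 147,131 Wh = 147.1 kWh
Total energy = 24.1 + 181.9 + 11.11 + 147.1 = 364.2 kWh
Cost = 364.2 kWh × £0.161 = £58.64

£58.64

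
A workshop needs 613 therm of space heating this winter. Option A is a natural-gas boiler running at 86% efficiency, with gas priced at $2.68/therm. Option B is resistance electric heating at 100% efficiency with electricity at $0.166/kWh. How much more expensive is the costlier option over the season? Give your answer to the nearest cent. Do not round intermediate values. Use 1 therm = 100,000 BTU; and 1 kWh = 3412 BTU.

Heat load = 613 therm × 100,000 = 61,300,000 BTU
Gas: input = 61,300,000 / 0.86 = 71,279,070 BTU = 712.8 therm → 712.8 × $2.68 = $1,910.28
Electric: 61,300,000 BTU / 3412 = 17,970 kWh → × $0.166 = $2,982.36
Difference = |$1,910.28 − $2,982.36| = $1,072.08

$1072.08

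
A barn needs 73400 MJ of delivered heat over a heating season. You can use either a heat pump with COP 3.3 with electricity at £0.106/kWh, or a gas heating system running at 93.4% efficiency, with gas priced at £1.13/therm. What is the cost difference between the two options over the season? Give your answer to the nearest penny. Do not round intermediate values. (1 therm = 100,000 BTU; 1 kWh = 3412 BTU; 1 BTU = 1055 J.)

Heat load = 73400 MJ = 73,400,000,000 J / 1055 = 69,573,460 BTU
Gas: input = 69,573,460 / 0.934 = 74,489,786 BTU = 744.9 therm → 744.9 × £1.13 = £841.73
Heat pump: 69,573,460 BTU / 3412 = 20,390 kWh heat; / 3.3 = 6,179 kWh in → × £0.106 = £654.98
Difference = |£841.73 − £654.98| = £186.76

£186.76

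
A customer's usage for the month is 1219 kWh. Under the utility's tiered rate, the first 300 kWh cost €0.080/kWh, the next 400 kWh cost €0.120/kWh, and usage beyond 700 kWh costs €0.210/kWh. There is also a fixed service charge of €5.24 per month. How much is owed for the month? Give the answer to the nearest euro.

First 300 kWh × €0.080 = €24.00
Next 400 kWh × €0.120 = €48.00
Remaining 519 kWh × €0.210 = €108.99
Energy charge = €180.99; + service €5.24 = €186.23 ≈ €186

€186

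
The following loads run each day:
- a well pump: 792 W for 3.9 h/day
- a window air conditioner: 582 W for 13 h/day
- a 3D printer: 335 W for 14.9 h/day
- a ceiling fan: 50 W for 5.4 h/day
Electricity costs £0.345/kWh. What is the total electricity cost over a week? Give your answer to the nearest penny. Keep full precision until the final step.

£38.44

well pump: 792 W × 3.9 h × 7 d = 21,622 Wh = 21.62 kWh
window air conditioner: 582 W × 13 h × 7 d = 52,962 Wh = 52.96 kWh
3D printer: 335 W × 14.9 h × 7 d = 34,940 Wh = 34.94 kWh
ceiling fan: 50 W × 5.4 h × 7 d = 1,890 Wh = 1.89 kWh
Total energy = 21.62 + 52.96 + 34.94 + 1.89 = 111.4 kWh
Cost = 111.4 kWh × £0.345 = £38.44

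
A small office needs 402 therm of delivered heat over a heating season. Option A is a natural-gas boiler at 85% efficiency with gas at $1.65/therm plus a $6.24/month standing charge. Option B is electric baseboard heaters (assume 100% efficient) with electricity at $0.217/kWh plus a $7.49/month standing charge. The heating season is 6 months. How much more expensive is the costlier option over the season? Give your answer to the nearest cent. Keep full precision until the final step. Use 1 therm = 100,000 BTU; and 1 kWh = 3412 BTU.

$1783.83

Heat load = 402 therm × 100,000 = 40,200,000 BTU
Gas: input = 40,200,000 / 0.850 = 47,294,118 BTU = 472.9 therm → 472.9 × $1.65 = $780.35; + 6 × $6.24 standing = $817.79
Electric: 40,200,000 BTU / 3412 = 11,780 kWh → × $0.217 = $2,556.68; + 6 × $7.49 standing = $2,601.62
Difference = |$817.79 − $2,601.62| = $1,783.83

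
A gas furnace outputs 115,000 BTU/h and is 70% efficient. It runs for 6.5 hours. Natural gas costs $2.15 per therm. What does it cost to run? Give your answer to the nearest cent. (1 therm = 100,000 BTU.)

$22.96

Heat delivered = 115,000 BTU/h × 6.5 h = 747,500 BTU
Gas input = 747,500 / 0.70 = 1,067,857 BTU
= 1,067,857 / 100,000 = 10.68 therm
Cost = 10.68 × $2.15/therm = $22.96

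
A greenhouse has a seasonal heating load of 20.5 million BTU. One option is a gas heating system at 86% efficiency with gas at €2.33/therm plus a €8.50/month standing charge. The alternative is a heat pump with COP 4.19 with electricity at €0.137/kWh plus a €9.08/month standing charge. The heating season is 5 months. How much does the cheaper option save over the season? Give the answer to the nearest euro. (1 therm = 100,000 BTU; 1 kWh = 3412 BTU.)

Heat load = 20.5 × 10⁶ BTU = 20,500,000 BTU
Gas: input = 20,500,000 / 0.86 = 23,837,209 BTU = 238.4 therm → 238.4 × €2.33 = €555.41; + 5 × €8.50 standing = €597.91
Heat pump: 20,500,000 BTU / 3412 = 6,008 kWh heat; / 4.19 = 1,434 kWh in → × €0.137 = €196.45; + 5 × €9.08 standing = €241.85
Difference = |€597.91 − €241.85| = €356.06 ≈ €356

€356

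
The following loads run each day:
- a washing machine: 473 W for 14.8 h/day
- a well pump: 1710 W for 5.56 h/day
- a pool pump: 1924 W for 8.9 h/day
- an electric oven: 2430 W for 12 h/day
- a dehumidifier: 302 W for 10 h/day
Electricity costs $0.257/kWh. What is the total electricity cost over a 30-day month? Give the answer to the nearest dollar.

washing machine: 473 W × 14.8 h × 30 d = 210,012 Wh = 210 kWh
well pump: 1710 W × 5.56 h × 30 d = 285,228 Wh = 285.2 kWh
pool pump: 1924 W × 8.9 h × 30 d = 513,708 Wh = 513.7 kWh
electric oven: 2430 W × 12 h × 30 d = 874,800 Wh = 874.8 kWh
dehumidifier: 302 W × 10 h × 30 d = 90,600 Wh = 90.6 kWh
Total energy = 210 + 285.2 + 513.7 + 874.8 + 90.6 = 1,974 kWh
Cost = 1,974 kWh × $0.257 = $507.41 ≈ $507

$507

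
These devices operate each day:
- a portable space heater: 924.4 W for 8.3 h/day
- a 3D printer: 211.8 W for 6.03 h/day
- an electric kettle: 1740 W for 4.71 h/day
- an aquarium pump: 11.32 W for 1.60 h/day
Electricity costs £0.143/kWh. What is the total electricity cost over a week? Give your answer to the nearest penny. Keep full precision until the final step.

£17.18

portable space heater: 924.4 W × 8.3 h × 7 d = 53,708 Wh = 53.71 kWh
3D printer: 211.8 W × 6.03 h × 7 d = 8,940 Wh = 8.94 kWh
electric kettle: 1740 W × 4.71 h × 7 d = 57,368 Wh = 57.37 kWh
aquarium pump: 11.32 W × 1.60 h × 7 d = 127 Wh = 0.1268 kWh
Total energy = 53.71 + 8.94 + 57.37 + 0.1268 = 120.1 kWh
Cost = 120.1 kWh × £0.143 = £17.18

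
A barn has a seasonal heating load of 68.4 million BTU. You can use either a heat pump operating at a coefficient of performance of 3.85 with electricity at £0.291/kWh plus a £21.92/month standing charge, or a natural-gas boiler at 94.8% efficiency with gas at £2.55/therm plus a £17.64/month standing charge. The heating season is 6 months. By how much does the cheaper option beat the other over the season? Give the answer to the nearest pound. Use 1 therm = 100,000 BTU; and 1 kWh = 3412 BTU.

£299

Heat load = 68.4 × 10⁶ BTU = 68,400,000 BTU
Gas: input = 68,400,000 / 0.948 = 72,151,899 BTU = 721.5 therm → 721.5 × £2.55 = £1,839.87; + 6 × £17.64 standing = £1,945.71
Heat pump: 68,400,000 BTU / 3412 = 20,050 kWh heat; / 3.85 = 5,207 kWh in → × £0.291 = £1,515.23; + 6 × £21.92 standing = £1,646.75
Difference = |£1,945.71 − £1,646.75| = £298.96 ≈ £299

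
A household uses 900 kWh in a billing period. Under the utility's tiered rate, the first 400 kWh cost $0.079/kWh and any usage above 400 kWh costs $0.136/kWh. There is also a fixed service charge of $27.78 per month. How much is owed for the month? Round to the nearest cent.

First 400 kWh × $0.079 = $31.60
Remaining 500 kWh × $0.136 = $68.00
Energy charge = $99.60; + service $27.78 = $127.38

$127.38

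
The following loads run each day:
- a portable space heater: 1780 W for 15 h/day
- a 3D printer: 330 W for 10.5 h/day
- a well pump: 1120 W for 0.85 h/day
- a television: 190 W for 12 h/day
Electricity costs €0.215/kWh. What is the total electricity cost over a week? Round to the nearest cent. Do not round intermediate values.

portable space heater: 1780 W × 15 h × 7 d = 186,900 Wh = 186.9 kWh
3D printer: 330 W × 10.5 h × 7 d = 24,255 Wh = 24.25 kWh
well pump: 1120 W × 0.85 h × 7 d = 6,664 Wh = 6.664 kWh
television: 190 W × 12 h × 7 d = 15,960 Wh = 15.96 kWh
Total energy = 186.9 + 24.25 + 6.664 + 15.96 = 233.8 kWh
Cost = 233.8 kWh × €0.215 = €50.26

€50.26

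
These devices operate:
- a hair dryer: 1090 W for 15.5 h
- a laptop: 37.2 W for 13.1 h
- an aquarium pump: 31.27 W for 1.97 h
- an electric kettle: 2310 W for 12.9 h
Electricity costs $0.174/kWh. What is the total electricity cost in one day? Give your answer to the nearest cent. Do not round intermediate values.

$8.22

hair dryer: 1090 W × 15.5 h = 16,895 Wh = 16.89 kWh
laptop: 37.2 W × 13.1 h = 487 Wh = 0.4873 kWh
aquarium pump: 31.27 W × 1.97 h = 62 Wh = 0.0616 kWh
electric kettle: 2310 W × 12.9 h = 29,799 Wh = 29.8 kWh
Total energy = 16.89 + 0.4873 + 0.0616 + 29.8 = 47.24 kWh
Cost = 47.24 kWh × $0.174 = $8.22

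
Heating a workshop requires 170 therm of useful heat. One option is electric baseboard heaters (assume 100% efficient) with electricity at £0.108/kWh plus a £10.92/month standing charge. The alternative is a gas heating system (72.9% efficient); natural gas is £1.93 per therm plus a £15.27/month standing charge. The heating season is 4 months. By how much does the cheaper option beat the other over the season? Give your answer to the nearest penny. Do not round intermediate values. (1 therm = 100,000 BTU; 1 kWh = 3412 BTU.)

£70.63

Heat load = 170 therm × 100,000 = 17,000,000 BTU
Gas: input = 17,000,000 / 0.729 = 23,319,616 BTU = 233.2 therm → 233.2 × £1.93 = £450.07; + 4 × £15.27 standing = £511.15
Electric: 17,000,000 BTU / 3412 = 4,982 kWh → × £0.108 = £538.10; + 4 × £10.92 standing = £581.78
Difference = |£511.15 − £581.78| = £70.63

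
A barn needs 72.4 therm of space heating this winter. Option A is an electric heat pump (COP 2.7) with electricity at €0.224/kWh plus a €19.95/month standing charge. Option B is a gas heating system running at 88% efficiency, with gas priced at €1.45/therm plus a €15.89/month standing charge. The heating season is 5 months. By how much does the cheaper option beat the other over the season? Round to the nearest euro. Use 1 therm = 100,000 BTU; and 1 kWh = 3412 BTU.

Heat load = 72.4 therm × 100,000 = 7,240,000 BTU
Gas: input = 7,240,000 / 0.88 = 8,227,273 BTU = 82.27 therm → 82.27 × €1.45 = €119.30; + 5 × €15.89 standing = €198.75
Heat pump: 7,240,000 BTU / 3412 = 2,122 kWh heat; / 2.7 = 785.9 kWh in → × €0.224 = €176.04; + 5 × €19.95 standing = €275.79
Difference = |€198.75 − €275.79| = €77.05 ≈ €77

€77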